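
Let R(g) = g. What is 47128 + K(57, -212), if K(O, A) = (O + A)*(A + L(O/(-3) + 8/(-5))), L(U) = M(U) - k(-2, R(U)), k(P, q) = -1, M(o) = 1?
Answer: 79678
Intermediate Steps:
L(U) = 2 (L(U) = 1 - 1*(-1) = 1 + 1 = 2)
K(O, A) = (2 + A)*(A + O) (K(O, A) = (O + A)*(A + 2) = (A + O)*(2 + A) = (2 + A)*(A + O))
47128 + K(57, -212) = 47128 + ((-212)**2 + 2*(-212) + 2*57 - 212*57) = 47128 + (44944 - 424 + 114 - 12084) = 47128 + 32550 = 79678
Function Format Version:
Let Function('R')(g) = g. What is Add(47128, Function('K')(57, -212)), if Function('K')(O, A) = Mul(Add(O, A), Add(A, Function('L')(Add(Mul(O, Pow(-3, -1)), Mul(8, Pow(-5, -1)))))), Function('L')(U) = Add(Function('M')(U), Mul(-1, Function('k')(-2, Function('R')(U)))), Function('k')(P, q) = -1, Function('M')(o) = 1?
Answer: 79678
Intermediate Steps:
Function('L')(U) = 2 (Function('L')(U) = Add(1, Mul(-1, -1)) = Add(1, 1) = 2)
Function('K')(O, A) = Mul(Add(2, A), Add(A, O)) (Function('K')(O, A) = Mul(Add(O, A), Add(A, 2)) = Mul(Add(A, O), Add(2, A)) = Mul(Add(2, A), Add(A, O)))
Add(47128, Function('K')(57, -212)) = Add(47128, Add(Pow(-212, 2), Mul(2, -212), Mul(2, 57), Mul(-212, 57))) = Add(47128, Add(44944, -424, 114, -12084)) = Add(47128, 32550) = 79678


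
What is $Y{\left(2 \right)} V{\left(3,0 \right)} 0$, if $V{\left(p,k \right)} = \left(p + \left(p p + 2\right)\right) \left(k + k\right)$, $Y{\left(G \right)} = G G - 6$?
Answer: $0$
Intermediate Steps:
$Y{\left(G \right)} = -6 + G^{2}$ ($Y{\left(G \right)} = G^{2} - 6 = -6 + G^{2}$)
$V{\left(p,k \right)} = 2 k \left(2 + p + p^{2}\right)$ ($V{\left(p,k \right)} = \left(p + \left(p^{2} + 2\right)\right) 2 k = \left(p + \left(2 + p^{2}\right)\right) 2 k = \left(2 + p + p^{2}\right) 2 k = 2 k \left(2 + p + p^{2}\right)$)
$Y{\left(2 \right)} V{\left(3,0 \right)} 0 = \left(-6 + 2^{2}\right) 2 \cdot 0 \left(2 + 3 + 3^{2}\right) 0 = \left(-6 + 4\right) 2 \cdot 0 \left(2 + 3 + 9\right) 0 = - 2 \cdot 2 \cdot 0 \cdot 14 \cdot 0 = \left(-2\right) 0 \cdot 0 = 0 \cdot 0 = 0$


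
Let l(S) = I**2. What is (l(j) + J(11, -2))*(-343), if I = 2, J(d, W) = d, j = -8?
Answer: -5145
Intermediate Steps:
l(S) = 4 (l(S) = 2**2 = 4)
(l(j) + J(11, -2))*(-343) = (4 + 11)*(-343) = 15*(-343) = -5145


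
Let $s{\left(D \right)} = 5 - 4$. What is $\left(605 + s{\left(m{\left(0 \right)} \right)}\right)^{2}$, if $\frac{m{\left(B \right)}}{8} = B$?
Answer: $367236$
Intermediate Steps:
$m{\left(B \right)} = 8 B$
$s{\left(D \right)} = 1$
$\left(605 + s{\left(m{\left(0 \right)} \right)}\right)^{2} = \left(605 + 1\right)^{2} = 606^{2} = 367236$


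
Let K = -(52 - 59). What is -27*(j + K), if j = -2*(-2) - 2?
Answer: -243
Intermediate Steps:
j = 2 (j = 4 - 2 = 2)
K = 7 (K = -1*(-7) = 7)
-27*(j + K) = -27*(2 + 7) = -27*9 = -243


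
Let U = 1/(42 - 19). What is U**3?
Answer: 1/12167 ≈ 8.2190e-5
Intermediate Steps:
U = 1/23 ≈ 0.043478
U**3 = (1/23)**3 = 1/12167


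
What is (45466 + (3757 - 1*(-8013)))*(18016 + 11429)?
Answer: 1685314020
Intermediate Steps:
(45466 + (3757 - 1*(-8013)))*(18016 + 11429) = (45466 + (3757 + 8013))*29445 = (45466 + 11770)*29445 = 57236*29445 = 1685314020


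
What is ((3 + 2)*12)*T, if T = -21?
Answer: -1260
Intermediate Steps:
((3 + 2)*12)*T = ((3 + 2)*12)*(-21) = (5*12)*(-21) = 60*(-21) = -1260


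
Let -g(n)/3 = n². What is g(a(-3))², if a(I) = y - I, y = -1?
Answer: 144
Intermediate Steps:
a(I) = -1 - I
g(n) = -3*n²
g(a(-3))² = (-3*(-1 - 1*(-3))²)² = (-3*(-1 + 3)²)² = (-3*2²)² = (-3*4)² = (-12)² = 144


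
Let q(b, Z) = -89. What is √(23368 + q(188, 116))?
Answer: √23279 ≈ 152.57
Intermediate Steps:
√(23368 + q(188, 116)) = √(23368 - 89) = √23279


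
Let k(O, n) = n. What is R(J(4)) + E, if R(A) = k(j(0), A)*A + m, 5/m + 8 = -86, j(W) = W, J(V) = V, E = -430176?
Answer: -40435045/94 ≈ -4.3016e+5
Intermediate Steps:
m = -5/94 (m = 5/(-8 - 86) = 5/(-94) = 5*(-1/94) = -5/94 ≈ -0.053191)
R(A) = -5/94 + A² (R(A) = A*A - 5/94 = A² - 5/94 = -5/94 + A²)
R(J(4)) + E = (-5/94 + 4²) - 430176 = (-5/94 + 16) - 430176 = 1499/94 - 430176 = -40435045/94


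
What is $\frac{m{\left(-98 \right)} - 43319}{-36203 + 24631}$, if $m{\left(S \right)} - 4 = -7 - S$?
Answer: $\frac{10806}{2893} \approx 3.7352$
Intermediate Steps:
$m{\left(S \right)} = -3 - S$ ($m{\left(S \right)} = 4 - \left(7 + S\right) = -3 - S$)
$\frac{m{\left(-98 \right)} - 43319}{-36203 + 24631} = \frac{\left(-3 - -98\right) - 43319}{-36203 + 24631} = \frac{\left(-3 + 98\right) - 43319}{-11572} = \left(95 - 43319\right) \left(- \frac{1}{11572}\right) = \left(-43224\right) \left(- \frac{1}{11572}\right) = \frac{10806}{2893}$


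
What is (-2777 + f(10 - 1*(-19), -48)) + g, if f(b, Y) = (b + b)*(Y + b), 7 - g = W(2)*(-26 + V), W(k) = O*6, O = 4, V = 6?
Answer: -3392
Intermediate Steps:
W(k) = 24 (W(k) = 4*6 = 24)
g = 487 (g = 7 - 24*(-26 + 6) = 7 - 24*(-20) = 7 - 1*(-480) = 7 + 480 = 487)
f(b, Y) = 2*b*(Y + b) (f(b, Y) = (2*b)*(Y + b) = 2*b*(Y + b))
(-2777 + f(10 - 1*(-19), -48)) + g = (-2777 + 2*(10 - 1*(-19))*(-48 + (10 - 1*(-19)))) + 487 = (-2777 + 2*(10 + 19)*(-48 + (10 + 19))) + 487 = (-2777 + 2*29*(-48 + 29)) + 487 = (-2777 + 2*29*(-19)) + 487 = (-2777 - 1102) + 487 = -3879 + 487 = -3392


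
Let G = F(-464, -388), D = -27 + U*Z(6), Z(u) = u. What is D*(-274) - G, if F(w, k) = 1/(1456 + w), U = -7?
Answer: 18754751/992 ≈ 18906.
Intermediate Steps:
D = -69 (D = -27 - 7*6 = -27 - 42 = -69)
G = 1/992 (G = 1/(1456 - 464) = 1/992 ≈ 0.0010081)
D*(-274) - G = -69*(-274) - 1*1/992 = 18906 - 1/992 = 18754751/992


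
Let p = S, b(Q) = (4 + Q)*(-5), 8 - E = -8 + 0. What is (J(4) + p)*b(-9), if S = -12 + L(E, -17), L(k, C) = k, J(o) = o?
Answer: 200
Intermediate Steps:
E = 16 (E = 8 - (-8 + 0) = 8 - 1*(-8) = 8 + 8 = 16)
b(Q) = -20 - 5*Q
S = 4 (S = -12 + 16 = 4)
p = 4
(J(4) + p)*b(-9) = (4 + 4)*(-20 - 5*(-9)) = 8*(-20 + 45) = 8*25 = 200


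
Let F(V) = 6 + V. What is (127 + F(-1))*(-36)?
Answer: -4752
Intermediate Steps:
(127 + F(-1))*(-36) = (127 + (6 - 1))*(-36) = (127 + 5)*(-36) = 132*(-36) = -4752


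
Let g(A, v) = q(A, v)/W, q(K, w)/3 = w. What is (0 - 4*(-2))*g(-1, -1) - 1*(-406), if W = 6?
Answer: 402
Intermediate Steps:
q(K, w) = 3*w
g(A, v) = v/2 (g(A, v) = (3*v)/6 = (3*v)*(1/6) = v/2)
(0 - 4*(-2))*g(-1, -1) - 1*(-406) = (0 - 4*(-2))*((1/2)*(-1)) - 1*(-406) = (0 + 8)*(-1/2) + 406 = 8*(-1/2) + 406 = -4 + 406 = 402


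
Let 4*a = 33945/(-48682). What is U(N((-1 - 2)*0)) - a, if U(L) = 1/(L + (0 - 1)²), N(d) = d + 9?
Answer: 267089/973640 ≈ 0.27432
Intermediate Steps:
N(d) = 9 + d
a = -33945/194728 (a = (33945/(-48682))/4 = (33945*(-1/48682))/4 = (¼)*(-33945/48682) = -33945/194728 ≈ -0.17432)
U(L) = 1/(1 + L) (U(L) = 1/(L + (-1)²) = 1/(L + 1) = 1/(1 + L))
U(N((-1 - 2)*0)) - a = 1/(1 + (9 + (-1 - 2)*0)) - 1*(-33945/194728) = 1/(1 + (9 - 3*0)) + 33945/194728 = 1/(1 + (9 + 0)) + 33945/194728 = 1/(1 + 9) + 33945/194728 = 1/10 + 33945/194728 = ⅒ + 33945/194728 = 267089/973640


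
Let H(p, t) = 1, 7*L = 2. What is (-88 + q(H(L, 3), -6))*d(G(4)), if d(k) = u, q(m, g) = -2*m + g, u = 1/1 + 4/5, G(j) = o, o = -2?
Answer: -864/5 ≈ -172.80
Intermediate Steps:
L = 2/7 (L = (⅐)*2 = 2/7 ≈ 0.28571)
G(j) = -2
u = 9/5 (u = 1*1 + 4*(⅕) = 1 + ⅘ = 9/5 ≈ 1.8000)
q(m, g) = g - 2*m
d(k) = 9/5
(-88 + q(H(L, 3), -6))*d(G(4)) = (-88 + (-6 - 2*1))*(9/5) = (-88 + (-6 - 2))*(9/5) = (-88 - 8)*(9/5) = -96*9/5 = -864/5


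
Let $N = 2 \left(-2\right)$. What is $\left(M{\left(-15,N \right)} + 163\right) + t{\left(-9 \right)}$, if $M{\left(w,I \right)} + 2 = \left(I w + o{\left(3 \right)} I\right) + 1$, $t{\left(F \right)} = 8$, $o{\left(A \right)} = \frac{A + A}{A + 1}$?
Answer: $224$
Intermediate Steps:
$o{\left(A \right)} = \frac{2 A}{1 + A}$
$N = -4$
$M{\left(w,I \right)} = -1 + \frac{3 I}{2} + I w$ ($M{\left(w,I \right)} = -2 + \left(\left(I w + 2 \cdot 3 \frac{1}{1 + 3} I\right) + 1\right) = -2 + \left(\left(I w + 2 \cdot 3 \cdot \frac{1}{4} I\right) + 1\right) = -2 + \left(\left(I w + \frac{3 I}{2}\right) + 1\right) = -2 + \left(\left(\frac{3 I}{2} + I w\right) + 1\right) = -2 + \left(1 + \frac{3 I}{2} + I w\right) = -1 + \frac{3 I}{2} + I w$)
$\left(M{\left(-15,N \right)} + 163\right) + t{\left(-9 \right)} = \left(\left(-1 + \frac{3}{2} \left(-4\right) - -60\right) + 163\right) + 8 = \left(\left(-1 - 6 + 60\right) + 163\right) + 8 = \left(53 + 163\right) + 8 = 216 + 8 = 224$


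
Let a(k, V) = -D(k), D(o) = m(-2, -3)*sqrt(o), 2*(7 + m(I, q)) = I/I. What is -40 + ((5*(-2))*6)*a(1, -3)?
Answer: -430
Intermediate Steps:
m(I, q) = -13/2 (m(I, q) = -7 + (I/I)/2 = -7 + (1/2)*1 = -7 + 1/2 = -13/2)
D(o) = -13*sqrt(o)/2
a(k, V) = 13*sqrt(k)/2 (a(k, V) = -(-13)*sqrt(k)/2 = 13*sqrt(k)/2)
-40 + ((5*(-2))*6)*a(1, -3) = -40 + ((5*(-2))*6)*(13*sqrt(1)/2) = -40 + (-10*6)*((13/2)*1) = -40 - 60*13/2 = -40 - 390 = -430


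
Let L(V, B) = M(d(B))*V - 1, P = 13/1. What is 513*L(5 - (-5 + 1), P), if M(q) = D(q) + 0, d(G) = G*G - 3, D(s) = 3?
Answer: 13338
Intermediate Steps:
d(G) = -3 + G² (d(G) = G² - 3 = -3 + G²)
P = 13 (P = 13*1 = 13)
M(q) = 3 (M(q) = 3 + 0 = 3)
L(V, B) = -1 + 3*V (L(V, B) = 3*V - 1 = -1 + 3*V)
513*L(5 - (-5 + 1), P) = 513*(-1 + 3*(5 - (-5 + 1))) = 513*(-1 + 3*(5 - 1*(-4))) = 513*(-1 + 3*(5 + 4)) = 513*(-1 + 3*9) = 513*(-1 + 27) = 513*26 = 13338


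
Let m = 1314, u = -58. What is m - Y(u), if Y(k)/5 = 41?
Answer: 1109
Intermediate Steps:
Y(k) = 205 (Y(k) = 5*41 = 205)
m - Y(u) = 1314 - 1*205 = 1314 - 205 = 1109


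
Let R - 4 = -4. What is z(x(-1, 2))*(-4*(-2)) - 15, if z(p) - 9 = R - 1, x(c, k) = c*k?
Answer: 49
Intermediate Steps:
R = 0 (R = 4 - 4 = 0)
z(p) = 8 (z(p) = 9 + (0 - 1) = 9 - 1 = 8)
z(x(-1, 2))*(-4*(-2)) - 15 = 8*(-4*(-2)) - 15 = 8*8 - 15 = 64 - 15 = 49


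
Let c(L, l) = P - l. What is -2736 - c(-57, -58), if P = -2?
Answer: -2792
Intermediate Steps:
c(L, l) = -2 - l
-2736 - c(-57, -58) = -2736 - (-2 - 1*(-58)) = -2736 - (-2 + 58) = -2736 - 1*56 = -2736 - 56 = -2792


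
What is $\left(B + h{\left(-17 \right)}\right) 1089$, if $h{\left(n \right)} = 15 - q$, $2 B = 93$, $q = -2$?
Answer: $\frac{138303}{2} \approx 69152.0$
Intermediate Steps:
$B = \frac{93}{2}$ ($B = \frac{1}{2} \cdot 93 = \frac{93}{2} \approx 46.5$)
$h{\left(n \right)} = 17$ ($h{\left(n \right)} = 15 - -2 = 15 + 2 = 17$)
$\left(B + h{\left(-17 \right)}\right) 1089 = \left(\frac{93}{2} + 17\right) 1089 = \frac{127}{2} \cdot 1089 = \frac{138303}{2}$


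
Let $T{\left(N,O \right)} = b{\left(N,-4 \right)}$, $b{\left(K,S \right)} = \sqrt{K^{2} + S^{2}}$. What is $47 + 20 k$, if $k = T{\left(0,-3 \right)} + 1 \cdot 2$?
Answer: $167$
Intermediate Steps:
$T{\left(N,O \right)} = \sqrt{16 + N^{2}}$ ($T{\left(N,O \right)} = \sqrt{N^{2} + \left(-4\right)^{2}} = \sqrt{N^{2} + 16} = \sqrt{16 + N^{2}}$)
$k = 6$ ($k = \sqrt{16 + 0^{2}} + 1 \cdot 2 = \sqrt{16 + 0} + 2 = \sqrt{16} + 2 = 4 + 2 = 6$)
$47 + 20 k = 47 + 20 \cdot 6 = 47 + 120 = 167$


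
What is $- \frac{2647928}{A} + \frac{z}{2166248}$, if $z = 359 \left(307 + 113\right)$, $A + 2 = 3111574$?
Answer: $- \frac{47025945607}{60182469838} \approx -0.78139$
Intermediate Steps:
$A = 3111572$ ($A = -2 + 3111574 = 3111572$)
$z = 150780$ ($z = 359 \cdot 420 = 150780$)
$- \frac{2647928}{A} + \frac{z}{2166248} = - \frac{2647928}{3111572} + \frac{150780}{2166248} = \left(-2647928\right) \frac{1}{3111572} + 150780 \cdot \frac{1}{2166248} = - \frac{661982}{777893} + \frac{5385}{77366} = - \frac{47025945607}{60182469838}$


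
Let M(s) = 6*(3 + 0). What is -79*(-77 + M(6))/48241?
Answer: 4661/48241 ≈ 0.096619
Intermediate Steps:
M(s) = 18 (M(s) = 6*3 = 18)
-79*(-77 + M(6))/48241 = -79*(-77 + 18)/48241 = -79*(-59)*(1/48241) = 4661*(1/48241) = 4661/48241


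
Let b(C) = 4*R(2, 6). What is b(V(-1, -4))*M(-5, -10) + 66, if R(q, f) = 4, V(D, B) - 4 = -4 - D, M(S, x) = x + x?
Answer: -254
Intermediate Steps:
M(S, x) = 2*x
V(D, B) = -D (V(D, B) = 4 + (-4 - D) = -D)
b(C) = 16 (b(C) = 4*4 = 16)
b(V(-1, -4))*M(-5, -10) + 66 = 16*(2*(-10)) + 66 = 16*(-20) + 66 = -320 + 66 = -254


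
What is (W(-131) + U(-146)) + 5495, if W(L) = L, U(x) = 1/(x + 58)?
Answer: 472031/88 ≈ 5364.0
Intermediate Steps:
U(x) = 1/(58 + x)
(W(-131) + U(-146)) + 5495 = (-131 + 1/(58 - 146)) + 5495 = (-131 + 1/(-88)) + 5495 = (-131 - 1/88) + 5495 = -11529/88 + 5495 = 472031/88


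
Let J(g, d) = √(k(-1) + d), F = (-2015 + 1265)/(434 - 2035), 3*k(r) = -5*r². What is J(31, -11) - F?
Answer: -750/1601 + I*√114/3 ≈ -0.46846 + 3.559*I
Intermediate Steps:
k(r) = -5*r²/3 (k(r) = (-5*r²)/3 = -5*r²/3)
F = 750/1601 (F = -750/(-1601) = -750*(-1/1601) = 750/1601 ≈ 0.46846)
J(g, d) = √(-5/3 + d) (J(g, d) = √(-5/3*(-1)² + d) = √(-5/3*1 + d) = √(-5/3 + d))
J(31, -11) - F = √(-15 + 9*(-11))/3 - 1*750/1601 = √(-15 - 99)/3 - 750/1601 = √(-114)/3 - 750/1601 = (I*√114)/3 - 750/1601 = I*√114/3 - 750/1601 = -750/1601 + I*√114/3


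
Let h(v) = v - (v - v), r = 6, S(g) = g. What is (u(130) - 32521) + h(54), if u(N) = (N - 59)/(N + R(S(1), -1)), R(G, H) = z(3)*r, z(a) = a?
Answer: -4805045/148 ≈ -32467.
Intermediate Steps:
R(G, H) = 18 (R(G, H) = 3*6 = 18)
h(v) = v (h(v) = v - 1*0 = v + 0 = v)
u(N) = (-59 + N)/(18 + N) (u(N) = (N - 59)/(N + 18) = (-59 + N)/(18 + N))
(u(130) - 32521) + h(54) = ((-59 + 130)/(18 + 130) - 32521) + 54 = (71/148 - 32521) + 54 = -4813037/148 + 54 = -4805045/148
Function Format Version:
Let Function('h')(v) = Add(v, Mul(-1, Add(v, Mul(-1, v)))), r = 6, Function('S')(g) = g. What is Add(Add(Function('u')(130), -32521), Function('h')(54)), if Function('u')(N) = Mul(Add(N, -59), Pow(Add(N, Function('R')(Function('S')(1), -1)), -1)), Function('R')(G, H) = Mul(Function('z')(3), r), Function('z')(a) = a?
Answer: Rational(-4805045, 148) ≈ -32467.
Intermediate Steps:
Function('R')(G, H) = 18 (Function('R')(G, H) = Mul(3, 6) = 18)
Function('h')(v) = v (Function('h')(v) = Add(v, Mul(-1, 0)) = Add(v, 0) = v)
Function('u')(N) = Mul(Pow(Add(18, N), -1), Add(-59, N)) (Function('u')(N) = Mul(Add(N, -59), Pow(Add(N, 18), -1)) = Mul(Add(-59, N), Pow(Add(18, N), -1)) = Mul(Pow(Add(18, N), -1), Add(-59, N)))
Add(Add(Function('u')(130), -32521), Function('h')(54)) = Add(Add(Mul(Pow(Add(18, 130), -1), Add(-59, 130)), -32521), 54) = Add(Add(Mul(Pow(148, -1), 71), -32521), 54) = Add(Add(Mul(Rational(1, 148), 71), -32521), 54) = Add(Add(Rational(71, 148), -32521), 54) = Add(Rational(-4813037, 148), 54) = Rational(-4805045, 148)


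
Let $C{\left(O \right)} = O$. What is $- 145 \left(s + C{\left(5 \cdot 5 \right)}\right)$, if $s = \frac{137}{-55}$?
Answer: $- \frac{35902}{11} \approx -3263.8$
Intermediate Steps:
$s = - \frac{137}{55}$ ($s = 137 \left(- \frac{1}{55}\right) = - \frac{137}{55} \approx -2.4909$)
$- 145 \left(s + C{\left(5 \cdot 5 \right)}\right) = - 145 \left(- \frac{137}{55} + 5 \cdot 5\right) = - 145 \left(- \frac{137}{55} + 25\right) = \left(-145\right) \frac{1238}{55} = - \frac{35902}{11}$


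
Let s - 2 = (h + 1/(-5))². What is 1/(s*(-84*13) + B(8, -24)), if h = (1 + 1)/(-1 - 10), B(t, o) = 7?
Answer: -3025/7066997 ≈ -0.00042805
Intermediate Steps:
h = -2/11 (h = 2/(-11) = 2*(-1/11) = -2/11 ≈ -0.18182)
s = 6491/3025 (s = 2 + (-2/11 + 1/(-5))² = 2 + (-2/11 - ⅕)² = 2 + (-21/55)² = 2 + 441/3025 = 6491/3025 ≈ 2.1458)
1/(s*(-84*13) + B(8, -24)) = 1/(6491*(-84*13)/3025 + 7) = 1/((6491/3025)*(-1092) + 7) = 1/(-7088172/3025 + 7) = 1/(-7066997/3025) = -3025/7066997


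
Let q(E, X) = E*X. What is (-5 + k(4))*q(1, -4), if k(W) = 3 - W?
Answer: 24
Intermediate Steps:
(-5 + k(4))*q(1, -4) = (-5 + (3 - 1*4))*(1*(-4)) = (-5 + (3 - 4))*(-4) = (-5 - 1)*(-4) = -6*(-4) = 24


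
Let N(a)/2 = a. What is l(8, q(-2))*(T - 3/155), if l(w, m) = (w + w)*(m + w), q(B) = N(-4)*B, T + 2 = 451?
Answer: 26723328/155 ≈ 1.7241e+5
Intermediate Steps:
T = 449 (T = -2 + 451 = 449)
N(a) = 2*a
q(B) = -8*B (q(B) = (2*(-4))*B = -8*B)
l(w, m) = 2*w*(m + w) (l(w, m) = (2*w)*(m + w) = 2*w*(m + w))
l(8, q(-2))*(T - 3/155) = (2*8*(-8*(-2) + 8))*(449 - 3/155) = (2*8*(16 + 8))*(449 - 3*1/155) = (2*8*24)*(449 - 3/155) = 384*(69592/155) = 26723328/155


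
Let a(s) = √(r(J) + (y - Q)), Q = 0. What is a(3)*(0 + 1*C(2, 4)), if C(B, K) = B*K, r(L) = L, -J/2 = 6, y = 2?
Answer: 8*I*√10 ≈ 25.298*I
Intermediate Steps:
J = -12 (J = -2*6 = -12)
a(s) = I*√10 (a(s) = √(-12 + (2 - 1*0)) = √(-12 + (2 + 0)) = √(-12 + 2) = √(-10) = I*√10)
a(3)*(0 + 1*C(2, 4)) = (I*√10)*(0 + 1*(2*4)) = (I*√10)*(0 + 1*8) = (I*√10)*(0 + 8) = (I*√10)*8 = 8*I*√10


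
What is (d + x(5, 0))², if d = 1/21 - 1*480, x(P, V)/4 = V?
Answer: 101586241/441 ≈ 2.3035e+5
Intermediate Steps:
x(P, V) = 4*V
d = -10079/21 (d = 1/21 - 480 = -10079/21 ≈ -479.95)
(d + x(5, 0))² = (-10079/21 + 4*0)² = (-10079/21 + 0)² = (-10079/21)² = 101586241/441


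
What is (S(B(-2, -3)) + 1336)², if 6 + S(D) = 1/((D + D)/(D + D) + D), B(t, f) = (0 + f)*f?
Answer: 176916601/100 ≈ 1.7692e+6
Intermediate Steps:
B(t, f) = f² (B(t, f) = f*f = f²)
S(D) = -6 + 1/(1 + D) (S(D) = -6 + 1/((D + D)/(D + D) + D) = -6 + 1/((2*D)/((2*D)) + D) = -6 + 1/((2*D)*(1/(2*D)) + D) = -6 + 1/(1 + D))
(S(B(-2, -3)) + 1336)² = ((-5 - 6*(-3)²)/(1 + (-3)²) + 1336)² = ((-5 - 6*9)/(1 + 9) + 1336)² = ((-5 - 54)/10 + 1336)² = ((⅒)*(-59) + 1336)² = (-59/10 + 1336)² = (13301/10)² = 176916601/100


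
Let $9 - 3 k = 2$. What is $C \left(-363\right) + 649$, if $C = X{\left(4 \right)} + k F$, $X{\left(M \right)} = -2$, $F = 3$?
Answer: $-1166$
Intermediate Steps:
$k = \frac{7}{3}$ ($k = 3 - \frac{2}{3} = \frac{7}{3} \approx 2.3333$)
$C = 5$ ($C = -2 + \frac{7}{3} \cdot 3 = -2 + 7 = 5$)
$C \left(-363\right) + 649 = 5 \left(-363\right) + 649 = -1815 + 649 = -1166$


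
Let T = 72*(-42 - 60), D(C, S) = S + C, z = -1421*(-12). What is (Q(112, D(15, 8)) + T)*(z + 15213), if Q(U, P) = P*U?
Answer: -153839520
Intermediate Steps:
z = 17052
D(C, S) = C + S
T = -7344 (T = 72*(-102) = -7344)
(Q(112, D(15, 8)) + T)*(z + 15213) = ((15 + 8)*112 - 7344)*(17052 + 15213) = (23*112 - 7344)*32265 = (2576 - 7344)*32265 = -4768*32265 = -153839520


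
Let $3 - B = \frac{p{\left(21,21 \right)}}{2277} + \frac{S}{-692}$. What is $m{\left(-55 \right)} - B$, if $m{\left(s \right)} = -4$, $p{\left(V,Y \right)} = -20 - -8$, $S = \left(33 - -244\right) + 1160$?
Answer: $- \frac{4770047}{525228} \approx -9.0819$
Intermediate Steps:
$S = 1437$ ($S = \left(33 + 244\right) + 1160 = 277 + 1160 = 1437$)
$p{\left(V,Y \right)} = -12$ ($p{\left(V,Y \right)} = -20 + 8 = -12$)
$B = \frac{2669135}{525228}$ ($B = 3 - \left(- \frac{12}{2277} + \frac{1437}{-692}\right) = 3 - \left(\left(-12\right) \frac{1}{2277} + 1437 \left(- \frac{1}{692}\right)\right) = 3 - \left(- \frac{4}{759} - \frac{1437}{692}\right) = 3 - - \frac{1093451}{525228} = 3 + \frac{1093451}{525228} = \frac{2669135}{525228} \approx 5.0819$)
$m{\left(-55 \right)} - B = -4 - \frac{2669135}{525228} = - \frac{4770047}{525228}$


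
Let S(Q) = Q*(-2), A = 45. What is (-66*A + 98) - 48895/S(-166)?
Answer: -1002399/332 ≈ -3019.3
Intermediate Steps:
S(Q) = -2*Q
(-66*A + 98) - 48895/S(-166) = (-66*45 + 98) - 48895/((-2*(-166))) = (-2970 + 98) - 48895/332 = -2872 - 48895/332 = -1002399/332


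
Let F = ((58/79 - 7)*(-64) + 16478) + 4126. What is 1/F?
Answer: 79/1659396 ≈ 4.7608e-5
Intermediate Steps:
F = 1659396/79 (F = ((58*(1/79) - 7)*(-64) + 16478) + 4126 = ((58/79 - 7)*(-64) + 16478) + 4126 = (-495/79*(-64) + 16478) + 4126 = (31680/79 + 16478) + 4126 = 1333442/79 + 4126 = 1659396/79 ≈ 21005.)
1/F = 1/(1659396/79) = 79/1659396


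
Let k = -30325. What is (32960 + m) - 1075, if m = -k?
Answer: 62210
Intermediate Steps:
m = 30325 (m = -1*(-30325) = 30325)
(32960 + m) - 1075 = (32960 + 30325) - 1075 = 63285 - 1075 = 62210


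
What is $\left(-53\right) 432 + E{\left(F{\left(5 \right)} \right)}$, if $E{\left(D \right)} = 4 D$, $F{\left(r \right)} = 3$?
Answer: $-22884$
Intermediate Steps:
$\left(-53\right) 432 + E{\left(F{\left(5 \right)} \right)} = \left(-53\right) 432 + 4 \cdot 3 = -22896 + 12 = -22884$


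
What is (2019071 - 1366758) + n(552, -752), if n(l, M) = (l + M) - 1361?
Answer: 650752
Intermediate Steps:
n(l, M) = -1361 + M + l (n(l, M) = (M + l) - 1361 = -1361 + M + l)
(2019071 - 1366758) + n(552, -752) = (2019071 - 1366758) + (-1361 - 752 + 552) = 652313 - 1561 = 650752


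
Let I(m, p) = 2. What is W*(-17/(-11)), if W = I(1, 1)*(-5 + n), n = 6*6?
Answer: 1054/11 ≈ 95.818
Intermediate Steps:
n = 36
W = 62 (W = 2*(-5 + 36) = 2*31 = 62)
W*(-17/(-11)) = 62*(-17/(-11)) = 62*(-17*(-1/11)) = 62*(17/11) = 1054/11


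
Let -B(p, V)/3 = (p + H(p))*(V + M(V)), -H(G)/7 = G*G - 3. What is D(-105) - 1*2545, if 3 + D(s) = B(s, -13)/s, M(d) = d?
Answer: 274222/5 ≈ 54844.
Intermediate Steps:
H(G) = 21 - 7*G² (H(G) = -7*(G*G - 3) = -7*(G² - 3) = -7*(-3 + G²) = 21 - 7*G²)
B(p, V) = -6*V*(21 + p - 7*p²) (B(p, V) = -3*(p + (21 - 7*p²))*(V + V) = -3*(21 + p - 7*p²)*2*V = -6*V*(21 + p - 7*p²))
D(s) = -3 + (1638 - 546*s² + 78*s)/s (D(s) = -3 + (6*(-13)*(-21 - s + 7*s²))/s = -3 + (1638 - 546*s² + 78*s)/s)
D(-105) - 1*2545 = (75 - 546*(-105) + 1638/(-105)) - 1*2545 = (75 + 57330 + 1638*(-1/105)) - 2545 = (75 + 57330 - 78/5) - 2545 = 286947/5 - 2545 = 274222/5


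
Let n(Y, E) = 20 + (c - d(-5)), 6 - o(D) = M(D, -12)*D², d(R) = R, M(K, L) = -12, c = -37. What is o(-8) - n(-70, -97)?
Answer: 786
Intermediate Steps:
o(D) = 6 + 12*D² (o(D) = 6 - (-12)*D² = 6 + 12*D²)
n(Y, E) = -12 (n(Y, E) = 20 + (-37 - 1*(-5)) = 20 + (-37 + 5) = 20 - 32 = -12)
o(-8) - n(-70, -97) = (6 + 12*(-8)²) - 1*(-12) = (6 + 12*64) + 12 = (6 + 768) + 12 = 774 + 12 = 786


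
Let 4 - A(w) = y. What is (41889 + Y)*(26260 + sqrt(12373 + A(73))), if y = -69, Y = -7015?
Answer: 915791240 + 244118*sqrt(254) ≈ 9.1968e+8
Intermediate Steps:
A(w) = 73 (A(w) = 4 - 1*(-69) = 4 + 69 = 73)
(41889 + Y)*(26260 + sqrt(12373 + A(73))) = (41889 - 7015)*(26260 + sqrt(12373 + 73)) = 34874*(26260 + sqrt(12446)) = 34874*(26260 + 7*sqrt(254)) = 915791240 + 244118*sqrt(254)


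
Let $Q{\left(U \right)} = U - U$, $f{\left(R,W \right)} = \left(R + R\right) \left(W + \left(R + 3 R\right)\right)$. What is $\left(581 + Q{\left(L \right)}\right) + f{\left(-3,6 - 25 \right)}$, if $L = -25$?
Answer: $767$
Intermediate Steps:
$f{\left(R,W \right)} = 2 R \left(W + 4 R\right)$
$Q{\left(U \right)} = 0$
$\left(581 + Q{\left(L \right)}\right) + f{\left(-3,6 - 25 \right)} = \left(581 + 0\right) + 2 \left(-3\right) \left(\left(6 - 25\right) + 4 \left(-3\right)\right) = 581 + 2 \left(-3\right) \left(-19 - 12\right) = 581 + 2 \left(-3\right) \left(-31\right) = 581 + 186 = 767$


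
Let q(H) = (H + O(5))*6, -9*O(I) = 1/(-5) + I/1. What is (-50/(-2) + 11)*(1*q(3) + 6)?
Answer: 3744/5 ≈ 748.80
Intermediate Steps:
O(I) = 1/45 - I/9 (O(I) = -(1/(-5) + I/1)/9 = -(1*(-1/5) + I*1)/9 = -(-1/5 + I)/9 = 1/45 - I/9)
q(H) = -16/5 + 6*H (q(H) = (H + (1/45 - 1/9*5))*6 = (H + (1/45 - 5/9))*6 = (H - 8/15)*6 = (-8/15 + H)*6 = -16/5 + 6*H)
(-50/(-2) + 11)*(1*q(3) + 6) = (-50/(-2) + 11)*(1*(-16/5 + 6*3) + 6) = (-50*(-1/2) + 11)*(1*(-16/5 + 18) + 6) = (25 + 11)*(1*(74/5) + 6) = 36*(74/5 + 6) = 36*(104/5) = 3744/5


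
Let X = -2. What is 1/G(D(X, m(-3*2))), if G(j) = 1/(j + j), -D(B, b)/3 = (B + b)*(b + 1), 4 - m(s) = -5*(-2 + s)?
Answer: -7980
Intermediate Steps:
m(s) = -6 + 5*s (m(s) = 4 - (-5)*(-2 + s) = 4 - (10 - 5*s) = 4 + (-10 + 5*s) = -6 + 5*s)
D(B, b) = -3*(1 + b)*(B + b) (D(B, b) = -3*(B + b)*(b + 1) = -3*(B + b)*(1 + b) = -3*(1 + b)*(B + b))
G(j) = 1/(2*j)
1/G(D(X, m(-3*2))) = 1/(1/(2*(-3*(-2) - 3*(-6 + 5*(-3*2)) - 3*(-6 + 5*(-3*2))**2 - 3*(-2)*(-6 + 5*(-3*2))))) = 1/(1/(2*(6 - 3*(-6 + 5*(-6)) - 3*(-6 + 5*(-6))**2 - 3*(-2)*(-6 + 5*(-6))))) = 1/(1/(2*(6 - 3*(-6 - 30) - 3*(-6 - 30)**2 - 3*(-2)*(-6 - 30)))) = 1/(1/(2*(6 - 3*(-36) - 3*(-36)**2 - 3*(-2)*(-36)))) = 1/(1/(2*(6 + 108 - 3*1296 - 216))) = 1/(1/(2*(6 + 108 - 3888 - 216))) = 1/((1/2)/(-3990)) = 1/((1/2)*(-1/3990)) = 1/(-1/7980) = -7980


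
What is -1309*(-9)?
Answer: 11781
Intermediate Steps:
-1309*(-9) = -17*(-693) = 11781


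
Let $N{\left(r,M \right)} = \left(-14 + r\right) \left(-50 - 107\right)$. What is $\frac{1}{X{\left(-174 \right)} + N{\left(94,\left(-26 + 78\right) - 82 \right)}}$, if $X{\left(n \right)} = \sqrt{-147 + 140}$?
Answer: $- \frac{12560}{157753607} - \frac{i \sqrt{7}}{157753607} \approx -7.9618 \cdot 10^{-5} - 1.6771 \cdot 10^{-8} i$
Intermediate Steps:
$N{\left(r,M \right)} = 2198 - 157 r$ ($N{\left(r,M \right)} = \left(-14 + r\right) \left(-157\right) = 2198 - 157 r$)
$X{\left(n \right)} = i \sqrt{7}$ ($X{\left(n \right)} = \sqrt{-7} = i \sqrt{7}$)
$\frac{1}{X{\left(-174 \right)} + N{\left(94,\left(-26 + 78\right) - 82 \right)}} = \frac{1}{i \sqrt{7} + \left(2198 - 14758\right)} = \frac{1}{i \sqrt{7} - 12560} = \frac{1}{-12560 + i \sqrt{7}}$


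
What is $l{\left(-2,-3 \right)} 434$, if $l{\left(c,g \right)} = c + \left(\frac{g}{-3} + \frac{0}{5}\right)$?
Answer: $-434$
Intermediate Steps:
$l{\left(c,g \right)} = c - \frac{g}{3}$ ($l{\left(c,g \right)} = c + \left(g \left(- \frac{1}{3}\right) + 0 \cdot \frac{1}{5}\right) = c + \left(- \frac{g}{3} + 0\right) = c - \frac{g}{3}$)
$l{\left(-2,-3 \right)} 434 = \left(-2 - -1\right) 434 = \left(-2 + 1\right) 434 = \left(-1\right) 434 = -434$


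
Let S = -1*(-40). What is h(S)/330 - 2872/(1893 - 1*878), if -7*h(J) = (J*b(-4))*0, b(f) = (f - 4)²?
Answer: -2872/1015 ≈ -2.8296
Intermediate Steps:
b(f) = (-4 + f)²
S = 40
h(J) = 0 (h(J) = -J*(-4 - 4)²*0/7 = -J*(-8)²*0/7 = -J*64*0/7 = -64*J*0/7 = -⅐*0 = 0)
h(S)/330 - 2872/(1893 - 1*878) = 0/330 - 2872/(1893 - 1*878) = 0*(1/330) - 2872/(1893 - 878) = 0 - 2872/1015 = -2872/1015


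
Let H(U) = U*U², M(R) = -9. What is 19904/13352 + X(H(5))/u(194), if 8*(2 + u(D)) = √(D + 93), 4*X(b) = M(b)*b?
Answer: -60006872/51739 - 2250*√287/31 ≈ -2389.4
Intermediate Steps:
H(U) = U³
X(b) = -9*b/4 (X(b) = (-9*b)/4 = -9*b/4)
u(D) = -2 + √(93 + D)/8 (u(D) = -2 + √(D + 93)/8 = -2 + √(93 + D)/8)
19904/13352 + X(H(5))/u(194) = 19904/13352 + (-9/4*5³)/(-2 + √(93 + 194)/8) = 19904*(1/13352) + (-9/4*125)/(-2 + √287/8) = 2488/1669 - 1125/(4*(-2 + √287/8))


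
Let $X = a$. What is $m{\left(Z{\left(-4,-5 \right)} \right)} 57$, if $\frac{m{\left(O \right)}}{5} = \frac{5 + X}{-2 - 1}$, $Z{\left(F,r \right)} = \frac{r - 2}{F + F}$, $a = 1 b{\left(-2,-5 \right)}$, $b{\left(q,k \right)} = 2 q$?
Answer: $-95$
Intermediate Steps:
$a = -4$ ($a = 1 \cdot 2 \left(-2\right) = 1 \left(-4\right) = -4$)
$Z{\left(F,r \right)} = \frac{-2 + r}{2 F}$
$X = -4$
$m{\left(O \right)} = - \frac{5}{3}$ ($m{\left(O \right)} = 5 \frac{5 - 4}{-2 - 1} = 5 \cdot 1 \frac{1}{-3} = 5 \cdot 1 \left(- \frac{1}{3}\right) = 5 \left(- \frac{1}{3}\right) = - \frac{5}{3}$)
$m{\left(Z{\left(-4,-5 \right)} \right)} 57 = \left(- \frac{5}{3}\right) 57 = -95$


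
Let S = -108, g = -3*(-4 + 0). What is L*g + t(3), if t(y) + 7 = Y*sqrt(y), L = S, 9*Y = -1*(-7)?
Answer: -1303 + 7*sqrt(3)/9 ≈ -1301.7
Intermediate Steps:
g = 12 (g = -3*(-4) = 12)
Y = 7/9 (Y = (-1*(-7))/9 = (1/9)*7 = 7/9 ≈ 0.77778)
L = -108
t(y) = -7 + 7*sqrt(y)/9
L*g + t(3) = -108*12 + (-7 + 7*sqrt(3)/9) = -1296 + (-7 + 7*sqrt(3)/9) = -1303 + 7*sqrt(3)/9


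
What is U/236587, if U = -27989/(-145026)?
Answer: 2153/2639328174 ≈ 8.1574e-7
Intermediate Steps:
U = 27989/145026 (U = -27989*(-1/145026) = 27989/145026 ≈ 0.19299)
U/236587 = (27989/145026)/236587 = (27989/145026)*(1/236587) = 2153/2639328174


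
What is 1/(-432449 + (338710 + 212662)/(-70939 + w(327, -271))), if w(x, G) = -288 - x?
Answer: -35777/15472003559 ≈ -2.3124e-6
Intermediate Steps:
1/(-432449 + (338710 + 212662)/(-70939 + w(327, -271))) = 1/(-432449 + (338710 + 212662)/(-70939 + (-288 - 1*327))) = 1/(-432449 + 551372/(-70939 + (-288 - 327))) = 1/(-432449 + 551372/(-70939 - 615)) = 1/(-432449 + 551372/(-71554)) = 1/(-432449 + 551372*(-1/71554)) = 1/(-432449 - 275686/35777) = 1/(-15472003559/35777) = -35777/15472003559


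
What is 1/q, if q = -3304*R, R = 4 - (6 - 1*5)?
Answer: -1/9912 ≈ -0.00010089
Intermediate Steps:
R = 3 (R = 4 - (6 - 5) = 4 - 1*1 = 4 - 1 = 3)
q = -9912 (q = -3304*3 = -9912)
1/q = 1/(-9912) = -1/9912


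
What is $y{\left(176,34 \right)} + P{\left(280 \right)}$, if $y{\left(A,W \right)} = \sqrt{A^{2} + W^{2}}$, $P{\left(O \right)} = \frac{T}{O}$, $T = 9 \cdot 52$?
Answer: $\frac{117}{70} + 2 \sqrt{8033} \approx 180.93$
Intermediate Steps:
$T = 468$
$P{\left(O \right)} = \frac{468}{O}$
$y{\left(176,34 \right)} + P{\left(280 \right)} = \sqrt{176^{2} + 34^{2}} + \frac{468}{280} = \sqrt{30976 + 1156} + 468 \cdot \frac{1}{280} = \sqrt{32132} + \frac{117}{70} = 2 \sqrt{8033} + \frac{117}{70} = \frac{117}{70} + 2 \sqrt{8033}$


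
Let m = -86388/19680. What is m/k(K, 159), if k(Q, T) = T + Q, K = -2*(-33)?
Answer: -7199/369000 ≈ -0.019509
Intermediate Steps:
K = 66
k(Q, T) = Q + T
m = -7199/1640 (m = -86388*1/19680 = -7199/1640 ≈ -4.3896)
m/k(K, 159) = -7199/(1640*(66 + 159)) = -7199/1640/225 = -7199/1640*1/225 = -7199/369000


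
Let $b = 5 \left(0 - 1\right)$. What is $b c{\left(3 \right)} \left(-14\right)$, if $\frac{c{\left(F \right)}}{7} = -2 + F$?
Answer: $490$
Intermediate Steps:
$c{\left(F \right)} = -14 + 7 F$ ($c{\left(F \right)} = 7 \left(-2 + F\right) = -14 + 7 F$)
$b = -5$ ($b = 5 \left(-1\right) = -5$)
$b c{\left(3 \right)} \left(-14\right) = - 5 \left(-14 + 7 \cdot 3\right) \left(-14\right) = - 5 \left(-14 + 21\right) \left(-14\right) = \left(-5\right) 7 \left(-14\right) = \left(-35\right) \left(-14\right) = 490$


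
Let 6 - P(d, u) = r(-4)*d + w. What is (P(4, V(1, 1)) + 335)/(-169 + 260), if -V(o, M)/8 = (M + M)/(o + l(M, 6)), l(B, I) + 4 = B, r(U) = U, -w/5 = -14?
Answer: 41/13 ≈ 3.1538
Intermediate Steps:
w = 70 (w = -5*(-14) = 70)
l(B, I) = -4 + B
V(o, M) = -16*M/(-4 + M + o) (V(o, M) = -8*(M + M)/(o + (-4 + M)) = -8*2*M/(-4 + M + o) = -16*M/(-4 + M + o))
P(d, u) = -64 + 4*d (P(d, u) = 6 - (-4*d + 70) = 6 - (70 - 4*d) = 6 + (-70 + 4*d) = -64 + 4*d)
(P(4, V(1, 1)) + 335)/(-169 + 260) = ((-64 + 4*4) + 335)/(-169 + 260) = ((-64 + 16) + 335)/91 = (-48 + 335)*(1/91) = 287*(1/91) = 41/13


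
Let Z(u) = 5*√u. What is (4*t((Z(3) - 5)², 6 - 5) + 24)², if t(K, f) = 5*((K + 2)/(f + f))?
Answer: 1839936 - 1044000*√3 ≈ 31675.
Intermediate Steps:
t(K, f) = 5*(2 + K)/(2*f) (t(K, f) = 5*((2 + K)/((2*f))) = 5*((2 + K)*(1/(2*f))) = 5*((2 + K)/(2*f)) = 5*(2 + K)/(2*f))
(4*t((Z(3) - 5)², 6 - 5) + 24)² = (4*(5*(2 + (5*√3 - 5)²)/(2*(6 - 5))) + 24)² = (4*((5/2)*(2 + (-5 + 5*√3)²)/1) + 24)² = (4*((5/2)*1*(2 + (-5 + 5*√3)²)) + 24)² = (4*(5 + 5*(-5 + 5*√3)²/2) + 24)² = ((20 + 10*(-5 + 5*√3)²) + 24)² = (44 + 10*(-5 + 5*√3)²)²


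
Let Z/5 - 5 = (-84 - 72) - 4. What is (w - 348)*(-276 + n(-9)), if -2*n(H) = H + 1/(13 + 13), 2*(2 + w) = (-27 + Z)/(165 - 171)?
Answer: 23988181/312 ≈ 76885.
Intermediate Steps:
Z = -775 (Z = 25 + 5*((-84 - 72) - 4) = 25 + 5*(-156 - 4) = 25 + 5*(-160) = 25 - 800 = -775)
w = 389/6 (w = -2 + ((-27 - 775)/(165 - 171))/2 = -2 + (-802/(-6))/2 = -2 + (-802*(-⅙))/2 = -2 + (½)*(401/3) = -2 + 401/6 = 389/6 ≈ 64.833)
n(H) = -1/52 - H/2 (n(H) = -(H + 1/(13 + 13))/2 = -(H + 1/26)/2 = -(1/26 + H)/2 = -1/52 - H/2)
(w - 348)*(-276 + n(-9)) = (389/6 - 348)*(-276 + (-1/52 - ½*(-9))) = -1699*(-276 + (-1/52 + 9/2))/6 = -1699*(-276 + 233/52)/6 = -1699/6*(-14119/52) = 23988181/312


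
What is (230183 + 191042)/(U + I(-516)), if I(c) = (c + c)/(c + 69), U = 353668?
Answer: 62762525/52696876 ≈ 1.1910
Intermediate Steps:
I(c) = 2*c/(69 + c) (I(c) = (2*c)/(69 + c) = 2*c/(69 + c))
(230183 + 191042)/(U + I(-516)) = (230183 + 191042)/(353668 + 2*(-516)/(69 - 516)) = 421225/(353668 + 2*(-516)/(-447)) = 421225/(353668 + 2*(-516)*(-1/447)) = 421225/(353668 + 344/149) = 421225/(52696876/149) = 421225*(149/52696876) = 62762525/52696876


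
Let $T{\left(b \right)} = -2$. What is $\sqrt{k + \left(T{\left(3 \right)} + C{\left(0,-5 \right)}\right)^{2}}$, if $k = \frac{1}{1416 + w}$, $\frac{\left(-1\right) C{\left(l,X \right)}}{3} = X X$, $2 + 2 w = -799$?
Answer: $\frac{\sqrt{24456897831}}{2031} \approx 77.0$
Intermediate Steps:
$w = - \frac{801}{2}$ ($w = -1 + \frac{1}{2} \left(-799\right) = -1 - \frac{799}{2} = - \frac{801}{2} \approx -400.5$)
$C{\left(l,X \right)} = - 3 X^{2}$ ($C{\left(l,X \right)} = - 3 X X = - 3 X^{2}$)
$k = \frac{2}{2031}$ ($k = \frac{1}{1416 - \frac{801}{2}} = \frac{1}{\frac{2031}{2}} = \frac{2}{2031} \approx 0.00098474$)
$\sqrt{k + \left(T{\left(3 \right)} + C{\left(0,-5 \right)}\right)^{2}} = \sqrt{\frac{2}{2031} + \left(-2 - 3 \left(-5\right)^{2}\right)^{2}} = \sqrt{\frac{2}{2031} + \left(-2 - 75\right)^{2}} = \sqrt{\frac{2}{2031} + \left(-77\right)^{2}} = \sqrt{\frac{2}{2031} + 5929} = \sqrt{\frac{12041801}{2031}} = \frac{\sqrt{24456897831}}{2031}$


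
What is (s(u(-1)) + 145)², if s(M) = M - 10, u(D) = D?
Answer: 17956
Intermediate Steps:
s(M) = -10 + M
(s(u(-1)) + 145)² = ((-10 - 1) + 145)² = (-11 + 145)² = 134² = 17956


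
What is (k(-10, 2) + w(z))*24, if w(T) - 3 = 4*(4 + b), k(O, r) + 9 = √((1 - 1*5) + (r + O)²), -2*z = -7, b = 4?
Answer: 624 + 48*√15 ≈ 809.90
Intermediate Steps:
z = 7/2 (z = -½*(-7) = 7/2 ≈ 3.5000)
k(O, r) = -9 + √(-4 + (O + r)²) (k(O, r) = -9 + √((1 - 1*5) + (r + O)²) = -9 + √((1 - 5) + (O + r)²) = -9 + √(-4 + (O + r)²))
w(T) = 35 (w(T) = 3 + 4*(4 + 4) = 3 + 4*8 = 3 + 32 = 35)
(k(-10, 2) + w(z))*24 = ((-9 + √(-4 + (-10 + 2)²)) + 35)*24 = ((-9 + √(-4 + (-8)²)) + 35)*24 = ((-9 + √(-4 + 64)) + 35)*24 = ((-9 + √60) + 35)*24 = ((-9 + 2*√15) + 35)*24 = (26 + 2*√15)*24 = 624 + 48*√15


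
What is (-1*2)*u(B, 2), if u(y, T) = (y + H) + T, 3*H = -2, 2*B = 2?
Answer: -14/3 ≈ -4.6667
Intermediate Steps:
B = 1 (B = (½)*2 = 1)
H = -⅔ (H = (⅓)*(-2) = -⅔ ≈ -0.66667)
u(y, T) = -⅔ + T + y (u(y, T) = (y - ⅔) + T = (-⅔ + y) + T = -⅔ + T + y)
(-1*2)*u(B, 2) = (-1*2)*(-⅔ + 2 + 1) = -2*7/3 = -14/3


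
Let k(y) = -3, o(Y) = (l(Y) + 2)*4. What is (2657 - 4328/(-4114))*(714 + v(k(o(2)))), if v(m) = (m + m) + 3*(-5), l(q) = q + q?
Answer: 344459619/187 ≈ 1.8420e+6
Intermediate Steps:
l(q) = 2*q
o(Y) = 8 + 8*Y (o(Y) = (2*Y + 2)*4 = (2 + 2*Y)*4 = 8 + 8*Y)
v(m) = -15 + 2*m (v(m) = 2*m - 15 = -15 + 2*m)
(2657 - 4328/(-4114))*(714 + v(k(o(2)))) = (2657 - 4328/(-4114))*(714 + (-15 + 2*(-3))) = (2657 - 4328*(-1/4114))*(714 + (-15 - 6)) = (2657 + 2164/2057)*(714 - 21) = (5467613/2057)*693 = 344459619/187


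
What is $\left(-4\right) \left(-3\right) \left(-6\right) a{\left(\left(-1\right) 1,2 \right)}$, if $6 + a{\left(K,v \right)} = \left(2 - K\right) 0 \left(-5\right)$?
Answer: $432$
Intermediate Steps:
$a{\left(K,v \right)} = -6$ ($a{\left(K,v \right)} = -6 + \left(2 - K\right) 0 \left(-5\right) = -6 + 0 \left(-5\right) = -6 + 0 = -6$)
$\left(-4\right) \left(-3\right) \left(-6\right) a{\left(\left(-1\right) 1,2 \right)} = \left(-4\right) \left(-3\right) \left(-6\right) \left(-6\right) = 12 \left(-6\right) \left(-6\right) = \left(-72\right) \left(-6\right) = 432$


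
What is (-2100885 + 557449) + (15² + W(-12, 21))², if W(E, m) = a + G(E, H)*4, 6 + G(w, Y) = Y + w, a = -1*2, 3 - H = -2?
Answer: -1514195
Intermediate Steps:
H = 5 (H = 3 - 1*(-2) = 3 + 2 = 5)
a = -2
G(w, Y) = -6 + Y + w (G(w, Y) = -6 + (Y + w) = -6 + Y + w)
W(E, m) = -6 + 4*E (W(E, m) = -2 + (-6 + 5 + E)*4 = -2 + (-1 + E)*4 = -2 + (-4 + 4*E) = -6 + 4*E)
(-2100885 + 557449) + (15² + W(-12, 21))² = (-2100885 + 557449) + (15² + (-6 + 4*(-12)))² = -1543436 + (225 + (-6 - 48))² = -1543436 + (225 - 54)² = -1543436 + 171² = -1543436 + 29241 = -1514195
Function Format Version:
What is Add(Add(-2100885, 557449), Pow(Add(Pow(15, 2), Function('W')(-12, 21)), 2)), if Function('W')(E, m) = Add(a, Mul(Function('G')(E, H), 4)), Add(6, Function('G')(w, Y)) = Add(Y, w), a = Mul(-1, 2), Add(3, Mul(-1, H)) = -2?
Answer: -1514195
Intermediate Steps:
H = 5 (H = Add(3, Mul(-1, -2)) = Add(3, 2) = 5)
a = -2
Function('G')(w, Y) = Add(-6, Y, w) (Function('G')(w, Y) = Add(-6, Add(Y, w)) = Add(-6, Y, w))
Function('W')(E, m) = Add(-6, Mul(4, E)) (Function('W')(E, m) = Add(-2, Mul(Add(-6, 5, E), 4)) = Add(-2, Mul(Add(-1, E), 4)) = Add(-2, Add(-4, Mul(4, E))) = Add(-6, Mul(4, E)))
Add(Add(-2100885, 557449), Pow(Add(Pow(15, 2), Function('W')(-12, 21)), 2)) = Add(Add(-2100885, 557449), Pow(Add(Pow(15, 2), Add(-6, Mul(4, -12))), 2)) = Add(-1543436, Pow(Add(225, Add(-6, -48)), 2)) = Add(-1543436, Pow(Add(225, -54), 2)) = Add(-1543436, Pow(171, 2)) = Add(-1543436, 29241) = -1514195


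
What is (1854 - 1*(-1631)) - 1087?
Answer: 2398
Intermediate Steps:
(1854 - 1*(-1631)) - 1087 = (1854 + 1631) - 1087 = 3485 - 1087 = 2398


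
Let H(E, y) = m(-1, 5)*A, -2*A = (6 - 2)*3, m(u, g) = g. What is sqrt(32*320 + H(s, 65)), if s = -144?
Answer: sqrt(10210) ≈ 101.04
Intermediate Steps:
A = -6 (A = -(6 - 2)*3/2 = -2*3 = -1/2*12 = -6)
H(E, y) = -30 (H(E, y) = 5*(-6) = -30)
sqrt(32*320 + H(s, 65)) = sqrt(32*320 - 30) = sqrt(10240 - 30) = sqrt(10210)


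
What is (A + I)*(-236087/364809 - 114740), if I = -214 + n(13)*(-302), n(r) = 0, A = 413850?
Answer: -17314149724106092/364809 ≈ -4.7461e+10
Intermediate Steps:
I = -214 (I = -214 + 0*(-302) = -214 + 0 = -214)
(A + I)*(-236087/364809 - 114740) = (413850 - 214)*(-236087/364809 - 114740) = 413636*(-236087*1/364809 - 114740) = 413636*(-236087/364809 - 114740) = 413636*(-41858420747/364809) = -17314149724106092/364809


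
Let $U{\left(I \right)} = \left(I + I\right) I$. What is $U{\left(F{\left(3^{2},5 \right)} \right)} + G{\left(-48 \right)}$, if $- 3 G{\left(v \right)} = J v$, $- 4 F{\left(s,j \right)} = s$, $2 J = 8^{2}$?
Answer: $\frac{4177}{8} \approx 522.13$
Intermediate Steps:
$J = 32$ ($J = \frac{8^{2}}{2} = \frac{1}{2} \cdot 64 = 32$)
$F{\left(s,j \right)} = - \frac{s}{4}$
$U{\left(I \right)} = 2 I^{2}$ ($U{\left(I \right)} = 2 I I = 2 I^{2}$)
$G{\left(v \right)} = - \frac{32 v}{3}$
$U{\left(F{\left(3^{2},5 \right)} \right)} + G{\left(-48 \right)} = 2 \left(- \frac{3^{2}}{4}\right)^{2} - -512 = 2 \left(\left(- \frac{1}{4}\right) 9\right)^{2} + 512 = 2 \left(- \frac{9}{4}\right)^{2} + 512 = 2 \cdot \frac{81}{16} + 512 = \frac{81}{8} + 512 = \frac{4177}{8}$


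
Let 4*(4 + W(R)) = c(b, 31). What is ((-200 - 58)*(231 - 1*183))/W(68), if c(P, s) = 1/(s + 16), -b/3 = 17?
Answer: 2328192/751 ≈ 3100.1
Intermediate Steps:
b = -51 (b = -3*17 = -51)
c(P, s) = 1/(16 + s)
W(R) = -751/188 (W(R) = -4 + 1/(4*(16 + 31)) = -4 + (¼)/47 = -4 + (¼)*(1/47) = -4 + 1/188 = -751/188)
((-200 - 58)*(231 - 1*183))/W(68) = ((-200 - 58)*(231 - 1*183))/(-751/188) = -258*(231 - 183)*(-188/751) = -258*48*(-188/751) = -12384*(-188/751) = 2328192/751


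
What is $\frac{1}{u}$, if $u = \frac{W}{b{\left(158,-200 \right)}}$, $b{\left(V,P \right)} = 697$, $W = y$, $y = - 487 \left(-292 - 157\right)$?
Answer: $\frac{697}{218663} \approx 0.0031876$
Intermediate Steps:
$y = 218663$ ($y = \left(-487\right) \left(-449\right) = 218663$)
$W = 218663$
$u = \frac{218663}{697} \approx 313.72$
$\frac{1}{u} = \frac{1}{\frac{218663}{697}} = \frac{697}{218663}$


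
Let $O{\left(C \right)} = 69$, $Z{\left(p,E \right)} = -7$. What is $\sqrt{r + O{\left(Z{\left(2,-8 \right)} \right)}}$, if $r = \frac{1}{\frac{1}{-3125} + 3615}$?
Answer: $\frac{\sqrt{8805771292590694}}{11296874} \approx 8.3066$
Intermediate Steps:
$r = \frac{3125}{11296874}$ ($r = \frac{1}{- \frac{1}{3125} + 3615} = \frac{1}{\frac{11296874}{3125}} = \frac{3125}{11296874} \approx 0.00027663$)
$\sqrt{r + O{\left(Z{\left(2,-8 \right)} \right)}} = \sqrt{\frac{3125}{11296874} + 69} = \sqrt{\frac{779487431}{11296874}} = \frac{\sqrt{8805771292590694}}{11296874}$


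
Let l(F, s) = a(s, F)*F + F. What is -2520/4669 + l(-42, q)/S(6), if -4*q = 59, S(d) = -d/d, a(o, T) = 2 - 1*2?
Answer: 27654/667 ≈ 41.460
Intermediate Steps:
a(o, T) = 0 (a(o, T) = 2 - 2 = 0)
S(d) = -1 (S(d) = -1*1 = -1)
q = -59/4 (q = -1/4*59 = -59/4 ≈ -14.750)
l(F, s) = F (l(F, s) = 0*F + F = 0 + F = F)
-2520/4669 + l(-42, q)/S(6) = -2520/4669 - 42/(-1) = -2520*1/4669 - 42*(-1) = -360/667 + 42 = 27654/667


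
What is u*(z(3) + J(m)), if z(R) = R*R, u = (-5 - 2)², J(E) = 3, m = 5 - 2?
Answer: 588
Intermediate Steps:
m = 3
u = 49 (u = (-7)² = 49)
z(R) = R²
u*(z(3) + J(m)) = 49*(3² + 3) = 49*(9 + 3) = 49*12 = 588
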